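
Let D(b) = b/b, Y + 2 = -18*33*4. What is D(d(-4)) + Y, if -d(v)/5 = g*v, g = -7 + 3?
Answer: -2377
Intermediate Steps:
g = -4
Y = -2378 (Y = -2 - 18*33*4 = -2 - 594*4 = -2 - 2376 = -2378)
d(v) = 20*v (d(v) = -(-20)*v = 20*v)
D(b) = 1
D(d(-4)) + Y = 1 - 2378 = -2377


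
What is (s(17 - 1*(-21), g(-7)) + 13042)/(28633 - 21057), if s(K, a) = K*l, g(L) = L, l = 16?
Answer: 6825/3788 ≈ 1.8017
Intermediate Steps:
s(K, a) = 16*K (s(K, a) = K*16 = 16*K)
(s(17 - 1*(-21), g(-7)) + 13042)/(28633 - 21057) = (16*(17 - 1*(-21)) + 13042)/(28633 - 21057) = (16*(17 + 21) + 13042)/7576 = (16*38 + 13042)*(1/7576) = (608 + 13042)*(1/7576) = 13650*(1/7576) = 6825/3788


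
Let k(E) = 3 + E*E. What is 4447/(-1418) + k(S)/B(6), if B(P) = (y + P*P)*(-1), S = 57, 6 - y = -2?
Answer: -1201751/15598 ≈ -77.045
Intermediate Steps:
y = 8 (y = 6 - 1*(-2) = 6 + 2 = 8)
k(E) = 3 + E²
B(P) = -8 - P² (B(P) = (8 + P*P)*(-1) = (8 + P²)*(-1) = -8 - P²)
4447/(-1418) + k(S)/B(6) = 4447/(-1418) + (3 + 57²)/(-8 - 1*6²) = 4447*(-1/1418) + (3 + 3249)/(-8 - 1*36) = -4447/1418 + 3252/(-8 - 36) = -4447/1418 + 3252/(-44) = -4447/1418 + 3252*(-1/44) = -4447/1418 - 813/11 = -1201751/15598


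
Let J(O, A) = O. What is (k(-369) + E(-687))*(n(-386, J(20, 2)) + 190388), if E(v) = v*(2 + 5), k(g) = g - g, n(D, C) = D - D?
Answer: -915575892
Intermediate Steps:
n(D, C) = 0
k(g) = 0
E(v) = 7*v (E(v) = v*7 = 7*v)
(k(-369) + E(-687))*(n(-386, J(20, 2)) + 190388) = (0 + 7*(-687))*(0 + 190388) = (0 - 4809)*190388 = -4809*190388 = -915575892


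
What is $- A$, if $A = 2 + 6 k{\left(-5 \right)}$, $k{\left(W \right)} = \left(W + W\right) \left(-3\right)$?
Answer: $-182$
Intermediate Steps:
$k{\left(W \right)} = - 6 W$ ($k{\left(W \right)} = 2 W \left(-3\right) = - 6 W$)
$A = 182$ ($A = 2 + 6 \left(\left(-6\right) \left(-5\right)\right) = 2 + 6 \cdot 30 = 2 + 180 = 182$)
$- A = \left(-1\right) 182 = -182$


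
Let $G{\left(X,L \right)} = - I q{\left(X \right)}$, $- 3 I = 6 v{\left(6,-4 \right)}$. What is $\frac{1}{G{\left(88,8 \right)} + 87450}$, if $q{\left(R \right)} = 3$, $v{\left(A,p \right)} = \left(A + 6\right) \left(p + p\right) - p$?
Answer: $\frac{1}{86898} \approx 1.1508 \cdot 10^{-5}$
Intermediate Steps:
$v{\left(A,p \right)} = - p + 2 p \left(6 + A\right)$ ($v{\left(A,p \right)} = \left(6 + A\right) 2 p - p = 2 p \left(6 + A\right) - p = - p + 2 p \left(6 + A\right)$)
$I = 184$ ($I = - \frac{6 \left(- 4 \left(11 + 2 \cdot 6\right)\right)}{3} = - \frac{6 \left(- 4 \left(11 + 12\right)\right)}{3} = - \frac{6 \left(\left(-4\right) 23\right)}{3} = - \frac{6 \left(-92\right)}{3} = \left(- \frac{1}{3}\right) \left(-552\right) = 184$)
$G{\left(X,L \right)} = -552$ ($G{\left(X,L \right)} = \left(-1\right) 184 \cdot 3 = \left(-184\right) 3 = -552$)
$\frac{1}{G{\left(88,8 \right)} + 87450} = \frac{1}{-552 + 87450} = \frac{1}{86898}$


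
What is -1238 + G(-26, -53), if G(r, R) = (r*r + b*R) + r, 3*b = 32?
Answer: -3460/3 ≈ -1153.3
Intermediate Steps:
b = 32/3 (b = (⅓)*32 = 32/3 ≈ 10.667)
G(r, R) = r + r² + 32*R/3 (G(r, R) = (r*r + 32*R/3) + r = (r² + 32*R/3) + r = r + r² + 32*R/3)
-1238 + G(-26, -53) = -1238 + (-26 + (-26)² + (32/3)*(-53)) = -1238 + (-26 + 676 - 1696/3) = -1238 + 254/3 = -3460/3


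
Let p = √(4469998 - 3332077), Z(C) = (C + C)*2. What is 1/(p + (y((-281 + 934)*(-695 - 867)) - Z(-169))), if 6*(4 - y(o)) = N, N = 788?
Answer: -4938/7531973 + 9*√1137921/7531973 ≈ 0.00061904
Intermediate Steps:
y(o) = -382/3 (y(o) = 4 - ⅙*788 = 4 - 394/3 = -382/3)
Z(C) = 4*C (Z(C) = (2*C)*2 = 4*C)
p = √1137921 ≈ 1066.7
1/(p + (y((-281 + 934)*(-695 - 867)) - Z(-169))) = 1/(√1137921 + (-382/3 - 4*(-169))) = 1/(√1137921 + (-382/3 - 1*(-676))) = 1/(√1137921 + (-382/3 + 676)) = 1/(√1137921 + 1646/3) = 1/(1646/3 + √1137921)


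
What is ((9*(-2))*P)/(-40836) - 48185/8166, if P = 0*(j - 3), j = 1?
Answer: -48185/8166 ≈ -5.9007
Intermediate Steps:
P = 0 (P = 0*(1 - 3) = 0*(-2) = 0)
((9*(-2))*P)/(-40836) - 48185/8166 = ((9*(-2))*0)/(-40836) - 48185/8166 = -18*0*(-1/40836) - 48185*1/8166 = 0*(-1/40836) - 48185/8166 = 0 - 48185/8166 = -48185/8166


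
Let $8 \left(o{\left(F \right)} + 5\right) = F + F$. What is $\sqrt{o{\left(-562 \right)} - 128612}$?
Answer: $\frac{i \sqrt{515030}}{2} \approx 358.83 i$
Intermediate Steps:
$o{\left(F \right)} = -5 + \frac{F}{4}$ ($o{\left(F \right)} = -5 + \frac{F + F}{8} = -5 + \frac{2 F}{8} = -5 + \frac{F}{4}$)
$\sqrt{o{\left(-562 \right)} - 128612} = \sqrt{\left(-5 + \frac{1}{4} \left(-562\right)\right) - 128612} = \sqrt{\left(-5 - \frac{281}{2}\right) - 128612} = \sqrt{- \frac{291}{2} - 128612} = \sqrt{- \frac{257515}{2}} = \frac{i \sqrt{515030}}{2}$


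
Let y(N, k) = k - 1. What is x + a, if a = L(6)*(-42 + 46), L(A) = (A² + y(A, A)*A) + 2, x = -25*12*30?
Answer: -8728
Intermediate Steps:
y(N, k) = -1 + k
x = -9000 (x = -300*30 = -9000)
L(A) = 2 + A² + A*(-1 + A) (L(A) = (A² + (-1 + A)*A) + 2 = (A² + A*(-1 + A)) + 2 = 2 + A² + A*(-1 + A))
a = 272 (a = (2 - 1*6 + 2*6²)*(-42 + 46) = (2 - 6 + 2*36)*4 = (2 - 6 + 72)*4 = 68*4 = 272)
x + a = -9000 + 272 = -8728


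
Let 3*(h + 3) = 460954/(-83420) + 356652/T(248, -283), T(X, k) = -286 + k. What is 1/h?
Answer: -71198970/15220693243 ≈ -0.0046778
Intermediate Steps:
h = -15220693243/71198970 (h = -3 + (460954/(-83420) + 356652/(-286 - 283))/3 = -3 + (460954*(-1/83420) + 356652/(-569))/3 = -3 + (-230477/41710 + 356652*(-1/569))/3 = -3 + (-230477/41710 - 356652/569)/3 = -3 + (1/3)*(-15007096333/23732990) = -3 - 15007096333/71198970 = -15220693243/71198970 ≈ -213.78)
1/h = 1/(-15220693243/71198970) = -71198970/15220693243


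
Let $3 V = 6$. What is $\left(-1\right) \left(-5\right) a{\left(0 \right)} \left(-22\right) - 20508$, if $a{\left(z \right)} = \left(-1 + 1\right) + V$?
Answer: $-20728$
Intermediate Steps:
$V = 2$ ($V = \frac{1}{3} \cdot 6 = 2$)
$a{\left(z \right)} = 2$ ($a{\left(z \right)} = \left(-1 + 1\right) + 2 = 0 + 2 = 2$)
$\left(-1\right) \left(-5\right) a{\left(0 \right)} \left(-22\right) - 20508 = \left(-1\right) \left(-5\right) 2 \left(-22\right) - 20508 = 5 \cdot 2 \left(-22\right) - 20508 = 10 \left(-22\right) - 20508 = -220 - 20508 = -20728$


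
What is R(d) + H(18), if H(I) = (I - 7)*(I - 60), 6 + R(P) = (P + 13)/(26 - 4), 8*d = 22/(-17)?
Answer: -699255/1496 ≈ -467.42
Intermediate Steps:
d = -11/68 (d = (22/(-17))/8 = (22*(-1/17))/8 = (⅛)*(-22/17) = -11/68 ≈ -0.16176)
R(P) = -119/22 + P/22 (R(P) = -6 + (P + 13)/(26 - 4) = -6 + (13 + P)/22 = -6 + (13 + P)*(1/22) = -6 + (13/22 + P/22) = -119/22 + P/22)
H(I) = (-60 + I)*(-7 + I) (H(I) = (-7 + I)*(-60 + I) = (-60 + I)*(-7 + I))
R(d) + H(18) = (-119/22 + (1/22)*(-11/68)) + (420 + 18² - 67*18) = (-119/22 - 1/136) + (420 + 324 - 1206) = -8103/1496 - 462 = -699255/1496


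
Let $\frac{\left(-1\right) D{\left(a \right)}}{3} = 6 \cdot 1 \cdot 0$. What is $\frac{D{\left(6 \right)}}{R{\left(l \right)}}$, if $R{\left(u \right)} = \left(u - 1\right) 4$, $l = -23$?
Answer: $0$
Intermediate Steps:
$D{\left(a \right)} = 0$ ($D{\left(a \right)} = - 3 \cdot 6 \cdot 1 \cdot 0 = - 3 \cdot 6 \cdot 0 = \left(-3\right) 0 = 0$)
$R{\left(u \right)} = -4 + 4 u$ ($R{\left(u \right)} = \left(-1 + u\right) 4 = -4 + 4 u$)
$\frac{D{\left(6 \right)}}{R{\left(l \right)}} = \frac{0}{-4 + 4 \left(-23\right)} = \frac{0}{-4 - 92} = \frac{0}{-96} = 0 \left(- \frac{1}{96}\right) = 0$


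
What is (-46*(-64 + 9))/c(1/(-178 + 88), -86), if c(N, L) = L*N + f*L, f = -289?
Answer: 113850/1118473 ≈ 0.10179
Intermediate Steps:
c(N, L) = -289*L + L*N (c(N, L) = L*N - 289*L = -289*L + L*N)
(-46*(-64 + 9))/c(1/(-178 + 88), -86) = (-46*(-64 + 9))/((-86*(-289 + 1/(-178 + 88)))) = (-46*(-55))/((-86*(-289 + 1/(-90)))) = 2530/((-86*(-289 - 1/90))) = 2530/((-86*(-26011/90))) = 2530/(1118473/45) = 2530*(45/1118473) = 113850/1118473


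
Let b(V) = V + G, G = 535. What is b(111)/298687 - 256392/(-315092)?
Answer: 19196126684/23528471051 ≈ 0.81587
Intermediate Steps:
b(V) = 535 + V (b(V) = V + 535 = 535 + V)
b(111)/298687 - 256392/(-315092) = (535 + 111)/298687 - 256392/(-315092) = 646*(1/298687) - 256392*(-1/315092) = 646/298687 + 64098/78773 = 19196126684/23528471051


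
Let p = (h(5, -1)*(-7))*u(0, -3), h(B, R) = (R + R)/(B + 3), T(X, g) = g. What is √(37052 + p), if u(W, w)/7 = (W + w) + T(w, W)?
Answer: √148061/2 ≈ 192.39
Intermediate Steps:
h(B, R) = 2*R/(3 + B) (h(B, R) = (2*R)/(3 + B) = 2*R/(3 + B))
u(W, w) = 7*w + 14*W (u(W, w) = 7*((W + w) + W) = 7*(w + 2*W) = 7*w + 14*W)
p = -147/4 (p = ((2*(-1)/(3 + 5))*(-7))*(7*(-3) + 14*0) = ((2*(-1)/8)*(-7))*(-21 + 0) = ((2*(-1)*(⅛))*(-7))*(-21) = -¼*(-7)*(-21) = (7/4)*(-21) = -147/4 ≈ -36.750)
√(37052 + p) = √(37052 - 147/4) = √(148061/4) = √148061/2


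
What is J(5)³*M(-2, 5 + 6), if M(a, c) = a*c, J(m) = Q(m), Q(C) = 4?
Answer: -1408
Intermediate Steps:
J(m) = 4
J(5)³*M(-2, 5 + 6) = 4³*(-2*(5 + 6)) = 64*(-2*11) = 64*(-22) = -1408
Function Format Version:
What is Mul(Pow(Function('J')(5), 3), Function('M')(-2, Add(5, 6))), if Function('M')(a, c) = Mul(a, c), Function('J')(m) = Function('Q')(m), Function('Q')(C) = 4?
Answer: -1408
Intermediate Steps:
Function('J')(m) = 4
Mul(Pow(Function('J')(5), 3), Function('M')(-2, Add(5, 6))) = Mul(Pow(4, 3), Mul(-2, Add(5, 6))) = Mul(64, Mul(-2, 11)) = Mul(64, -22) = -1408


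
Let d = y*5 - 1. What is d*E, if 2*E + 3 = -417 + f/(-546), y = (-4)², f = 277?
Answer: -18138163/1092 ≈ -16610.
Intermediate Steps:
y = 16
d = 79 (d = 16*5 - 1 = 80 - 1 = 79)
E = -229597/1092 (E = -3/2 + (-417 + 277/(-546))/2 = -3/2 + (-417 + 277*(-1/546))/2 = -3/2 + (-417 - 277/546)/2 = -3/2 + (½)*(-227959/546) = -3/2 - 227959/1092 = -229597/1092 ≈ -210.25)
d*E = 79*(-229597/1092) = -18138163/1092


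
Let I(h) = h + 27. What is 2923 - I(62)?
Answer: 2834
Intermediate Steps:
I(h) = 27 + h
2923 - I(62) = 2923 - (27 + 62) = 2923 - 1*89 = 2923 - 89 = 2834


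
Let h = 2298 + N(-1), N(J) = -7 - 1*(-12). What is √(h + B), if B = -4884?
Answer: I*√2581 ≈ 50.804*I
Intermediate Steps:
N(J) = 5 (N(J) = -7 + 12 = 5)
h = 2303 (h = 2298 + 5 = 2303)
√(h + B) = √(2303 - 4884) = √(-2581) = I*√2581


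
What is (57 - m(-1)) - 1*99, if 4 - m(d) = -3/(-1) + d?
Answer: -44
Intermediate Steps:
m(d) = 1 - d (m(d) = 4 - (-3/(-1) + d) = 4 - (-3*(-1) + d) = 4 - (3 + d) = 4 + (-3 - d) = 1 - d)
(57 - m(-1)) - 1*99 = (57 - (1 - 1*(-1))) - 1*99 = (57 - (1 + 1)) - 99 = (57 - 1*2) - 99 = (57 - 2) - 99 = 55 - 99 = -44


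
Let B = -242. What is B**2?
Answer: 58564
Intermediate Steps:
B**2 = (-242)**2 = 58564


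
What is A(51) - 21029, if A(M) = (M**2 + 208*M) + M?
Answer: -7769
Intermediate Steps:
A(M) = M**2 + 209*M
A(51) - 21029 = 51*(209 + 51) - 21029 = 51*260 - 21029 = 13260 - 21029 = -7769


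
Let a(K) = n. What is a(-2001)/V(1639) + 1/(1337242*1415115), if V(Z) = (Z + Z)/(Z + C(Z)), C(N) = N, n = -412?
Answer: -779648699685959/1892351212830 ≈ -412.00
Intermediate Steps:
a(K) = -412
V(Z) = 1 (V(Z) = (Z + Z)/(Z + Z) = (2*Z)/((2*Z)) = (2*Z)*(1/(2*Z)) = 1)
a(-2001)/V(1639) + 1/(1337242*1415115) = -412/1 + 1/(1337242*1415115) = -412*1 + (1/1337242)*(1/1415115) = -412 + 1/1892351212830 = -779648699685959/1892351212830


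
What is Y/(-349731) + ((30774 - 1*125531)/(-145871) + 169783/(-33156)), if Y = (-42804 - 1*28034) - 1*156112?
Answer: -239450669030053/62647169940828 ≈ -3.8222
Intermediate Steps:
Y = -226950 (Y = (-42804 - 28034) - 156112 = -70838 - 156112 = -226950)
Y/(-349731) + ((30774 - 1*125531)/(-145871) + 169783/(-33156)) = -226950/(-349731) + ((30774 - 1*125531)/(-145871) + 169783/(-33156)) = -226950*(-1/349731) + ((30774 - 125531)*(-1/145871) + 169783*(-1/33156)) = 75650/116577 + (-94757*(-1/145871) - 169783/33156) = 75650/116577 + (94757/145871 - 169783/33156) = 75650/116577 - 21624652901/4836498876 = -239450669030053/62647169940828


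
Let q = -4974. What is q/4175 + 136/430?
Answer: -157102/179525 ≈ -0.87510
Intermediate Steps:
q/4175 + 136/430 = -4974/4175 + 136/430 = -4974*1/4175 + 136*(1/430) = -4974/4175 + 68/215 = -157102/179525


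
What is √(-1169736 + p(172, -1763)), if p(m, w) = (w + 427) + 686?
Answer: I*√1170386 ≈ 1081.8*I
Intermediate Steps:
p(m, w) = 1113 + w (p(m, w) = (427 + w) + 686 = 1113 + w)
√(-1169736 + p(172, -1763)) = √(-1169736 + (1113 - 1763)) = √(-1169736 - 650) = √(-1170386) = I*√1170386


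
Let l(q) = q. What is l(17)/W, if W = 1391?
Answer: 17/1391 ≈ 0.012221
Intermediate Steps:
l(17)/W = 17/1391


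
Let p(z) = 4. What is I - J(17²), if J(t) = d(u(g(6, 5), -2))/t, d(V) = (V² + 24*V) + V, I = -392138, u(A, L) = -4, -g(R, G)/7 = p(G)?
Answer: -113327798/289 ≈ -3.9214e+5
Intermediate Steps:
g(R, G) = -28 (g(R, G) = -7*4 = -28)
d(V) = V² + 25*V
J(t) = -84/t (J(t) = (-4*(25 - 4))/t = (-4*21)/t = -84/t)
I - J(17²) = -392138 - (-84)/(17²) = -392138 - (-84)/289 = -392138 - 1*(-84/289) = -392138 + 84/289 = -113327798/289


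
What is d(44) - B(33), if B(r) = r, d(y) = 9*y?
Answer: 363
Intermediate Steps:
d(44) - B(33) = 9*44 - 1*33 = 396 - 33 = 363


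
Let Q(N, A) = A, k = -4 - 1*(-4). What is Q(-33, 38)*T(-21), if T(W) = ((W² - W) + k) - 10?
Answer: 17176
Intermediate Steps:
k = 0 (k = -4 + 4 = 0)
T(W) = -10 + W² - W (T(W) = ((W² - W) + 0) - 10 = (W² - W) - 10 = -10 + W² - W)
Q(-33, 38)*T(-21) = 38*(-10 + (-21)² - 1*(-21)) = 38*(-10 + 441 + 21) = 38*452 = 17176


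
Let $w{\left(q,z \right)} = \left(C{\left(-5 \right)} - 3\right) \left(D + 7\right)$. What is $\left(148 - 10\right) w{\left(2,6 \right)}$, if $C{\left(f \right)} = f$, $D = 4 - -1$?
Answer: $-13248$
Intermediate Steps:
$D = 5$ ($D = 4 + 1 = 5$)
$w{\left(q,z \right)} = -96$ ($w{\left(q,z \right)} = \left(-5 - 3\right) \left(5 + 7\right) = \left(-8\right) 12 = -96$)
$\left(148 - 10\right) w{\left(2,6 \right)} = \left(148 - 10\right) \left(-96\right) = 138 \left(-96\right) = -13248$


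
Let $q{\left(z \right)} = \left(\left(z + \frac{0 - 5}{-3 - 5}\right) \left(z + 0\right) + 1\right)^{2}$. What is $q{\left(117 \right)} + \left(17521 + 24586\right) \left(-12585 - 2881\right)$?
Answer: $- \frac{29555408143}{64} \approx -4.618 \cdot 10^{8}$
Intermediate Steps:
$q{\left(z \right)} = \left(1 + z \left(\frac{5}{8} + z\right)\right)^{2}$ ($q{\left(z \right)} = \left(\left(z - \frac{5}{-8}\right) z + 1\right)^{2} = \left(\left(z - - \frac{5}{8}\right) z + 1\right)^{2} = \left(\left(z + \frac{5}{8}\right) z + 1\right)^{2} = \left(\left(\frac{5}{8} + z\right) z + 1\right)^{2} = \left(z \left(\frac{5}{8} + z\right) + 1\right)^{2} = \left(1 + z \left(\frac{5}{8} + z\right)\right)^{2}$)
$q{\left(117 \right)} + \left(17521 + 24586\right) \left(-12585 - 2881\right) = \frac{\left(8 + 5 \cdot 117 + 8 \cdot 117^{2}\right)^{2}}{64} + \left(17521 + 24586\right) \left(-12585 - 2881\right) = \frac{\left(8 + 585 + 8 \cdot 13689\right)^{2}}{64} + 42107 \left(-15466\right) = \frac{\left(8 + 585 + 109512\right)^{2}}{64} - 651226862 = \frac{110105^{2}}{64} - 651226862 = \frac{1}{64} \cdot 12123111025 - 651226862 = \frac{12123111025}{64} - 651226862 = - \frac{29555408143}{64}$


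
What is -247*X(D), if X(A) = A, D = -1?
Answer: 247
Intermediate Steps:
-247*X(D) = -247*(-1) = 247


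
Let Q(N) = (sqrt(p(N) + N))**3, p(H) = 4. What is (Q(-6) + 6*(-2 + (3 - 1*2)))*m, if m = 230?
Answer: -1380 - 460*I*sqrt(2) ≈ -1380.0 - 650.54*I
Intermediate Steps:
Q(N) = (4 + N)**(3/2) (Q(N) = (sqrt(4 + N))**3 = (4 + N)**(3/2))
(Q(-6) + 6*(-2 + (3 - 1*2)))*m = ((4 - 6)**(3/2) + 6*(-2 + (3 - 1*2)))*230 = ((-2)**(3/2) + 6*(-2 + (3 - 2)))*230 = (-2*I*sqrt(2) + 6*(-2 + 1))*230 = (-2*I*sqrt(2) + 6*(-1))*230 = (-2*I*sqrt(2) - 6)*230 = (-6 - 2*I*sqrt(2))*230 = -1380 - 460*I*sqrt(2)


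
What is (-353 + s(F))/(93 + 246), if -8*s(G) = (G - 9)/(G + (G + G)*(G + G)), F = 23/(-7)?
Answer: -920053/883660 ≈ -1.0412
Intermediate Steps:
F = -23/7 (F = 23*(-⅐) = -23/7 ≈ -3.2857)
s(G) = -(-9 + G)/(8*(G + 4*G²)) (s(G) = -(G - 9)/(8*(G + (G + G)*(G + G))) = -(-9 + G)/(8*(G + (2*G)*(2*G))) = -(-9 + G)/(8*(G + 4*G²)))
(-353 + s(F))/(93 + 246) = (-353 + (9 - 1*(-23/7))/(8*(-23/7)*(1 + 4*(-23/7))))/(93 + 246) = (-353 + (⅛)*(-7/23)*(9 + 23/7)/(1 - 92/7))/339 = (-353 + (⅛)*(-7/23)*(86/7)/(-85/7))*(1/339) = (-353 + (⅛)*(-7/23)*(-7/85)*(86/7))*(1/339) = (-353 + 301/7820)*(1/339) = -2760159/7820*1/339 = -920053/883660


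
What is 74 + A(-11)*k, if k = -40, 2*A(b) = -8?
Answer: 234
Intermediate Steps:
A(b) = -4 (A(b) = (½)*(-8) = -4)
74 + A(-11)*k = 74 - 4*(-40) = 74 + 160 = 234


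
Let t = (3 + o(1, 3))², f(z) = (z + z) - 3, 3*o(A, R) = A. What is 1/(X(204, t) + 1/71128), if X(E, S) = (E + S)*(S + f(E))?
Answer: 5761368/515700761041 ≈ 1.1172e-5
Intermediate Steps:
o(A, R) = A/3
f(z) = -3 + 2*z (f(z) = 2*z - 3 = -3 + 2*z)
t = 100/9 (t = (3 + (⅓)*1)² = (3 + ⅓)² = (10/3)² = 100/9 ≈ 11.111)
X(E, S) = (E + S)*(-3 + S + 2*E) (X(E, S) = (E + S)*(S + (-3 + 2*E)) = (E + S)*(-3 + S + 2*E))
1/(X(204, t) + 1/71128) = 1/(((100/9)² + 204*(100/9) + 204*(-3 + 2*204) + 100*(-3 + 2*204)/9) + 1/71128) = 1/((10000/81 + 6800/3 + 204*(-3 + 408) + 100*(-3 + 408)/9) + 1/71128) = 1/((10000/81 + 6800/3 + 204*405 + (100/9)*405) + 1/71128) = 1/((10000/81 + 6800/3 + 82620 + 4500) + 1/71128) = 1/(7250320/81 + 1/71128) = 1/(515700761041/5761368) = 5761368/515700761041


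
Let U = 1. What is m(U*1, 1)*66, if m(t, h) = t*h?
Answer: 66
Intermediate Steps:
m(t, h) = h*t
m(U*1, 1)*66 = (1*(1*1))*66 = (1*1)*66 = 1*66 = 66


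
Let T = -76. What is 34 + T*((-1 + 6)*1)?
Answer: -346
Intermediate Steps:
34 + T*((-1 + 6)*1) = 34 - 76*(-1 + 6) = 34 - 380 = -346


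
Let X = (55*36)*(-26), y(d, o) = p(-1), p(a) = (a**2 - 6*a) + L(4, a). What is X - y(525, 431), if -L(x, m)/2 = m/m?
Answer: -51485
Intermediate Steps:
L(x, m) = -2 (L(x, m) = -2*m/m = -2*1 = -2)
p(a) = -2 + a**2 - 6*a (p(a) = (a**2 - 6*a) - 2 = -2 + a**2 - 6*a)
y(d, o) = 5 (y(d, o) = -2 + (-1)**2 - 6*(-1) = -2 + 1 + 6 = 5)
X = -51480 (X = 1980*(-26) = -51480)
X - y(525, 431) = -51480 - 1*5 = -51480 - 5 = -51485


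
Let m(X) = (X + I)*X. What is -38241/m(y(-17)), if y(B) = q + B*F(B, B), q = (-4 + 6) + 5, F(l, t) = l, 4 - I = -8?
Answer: -5463/13024 ≈ -0.41946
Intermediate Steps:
I = 12 (I = 4 - 1*(-8) = 4 + 8 = 12)
q = 7 (q = 2 + 5 = 7)
y(B) = 7 + B² (y(B) = 7 + B*B = 7 + B²)
m(X) = X*(12 + X) (m(X) = (X + 12)*X = (12 + X)*X = X*(12 + X))
-38241/m(y(-17)) = -38241*1/((7 + (-17)²)*(12 + (7 + (-17)²))) = -38241*1/((7 + 289)*(12 + (7 + 289))) = -38241*1/(296*(12 + 296)) = -38241/(296*308) = -38241/91168 = -38241*1/91168 = -5463/13024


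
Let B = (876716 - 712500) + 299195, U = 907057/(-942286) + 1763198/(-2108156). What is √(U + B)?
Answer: √1522349998209447678186431/1812487121 ≈ 680.74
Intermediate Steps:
U = -3260633620/1812487121 (U = 907057*(-1/942286) + 1763198*(-1/2108156) = -907057/942286 - 881599/1054078 = -3260633620/1812487121 ≈ -1.7990)
B = 463411 (B = 164216 + 299195 = 463411)
√(U + B) = √(-3260633620/1812487121 + 463411) = √(839923208596111/1812487121) = √1522349998209447678186431/1812487121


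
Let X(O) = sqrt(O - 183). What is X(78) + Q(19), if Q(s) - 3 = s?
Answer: 22 + I*sqrt(105) ≈ 22.0 + 10.247*I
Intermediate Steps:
X(O) = sqrt(-183 + O)
Q(s) = 3 + s
X(78) + Q(19) = sqrt(-183 + 78) + (3 + 19) = sqrt(-105) + 22 = I*sqrt(105) + 22 = 22 + I*sqrt(105)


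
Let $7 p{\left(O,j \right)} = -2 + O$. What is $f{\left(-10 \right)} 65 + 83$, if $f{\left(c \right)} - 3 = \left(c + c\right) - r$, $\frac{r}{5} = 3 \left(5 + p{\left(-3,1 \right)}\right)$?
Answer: $- \frac{36404}{7} \approx -5200.6$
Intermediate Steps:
$p{\left(O,j \right)} = - \frac{2}{7} + \frac{O}{7}$ ($p{\left(O,j \right)} = \frac{-2 + O}{7} = - \frac{2}{7} + \frac{O}{7}$)
$r = \frac{450}{7}$ ($r = 5 \cdot 3 \left(5 + \left(- \frac{2}{7} + \frac{1}{7} \left(-3\right)\right)\right) = 5 \cdot 3 \left(5 - \frac{5}{7}\right) = 5 \cdot 3 \cdot \frac{30}{7} = 5 \cdot \frac{90}{7} = \frac{450}{7} \approx 64.286$)
$f{\left(c \right)} = - \frac{429}{7} + 2 c$ ($f{\left(c \right)} = 3 + \left(\left(c + c\right) - \frac{450}{7}\right) = 3 + \left(2 c - \frac{450}{7}\right) = 3 + \left(- \frac{450}{7} + 2 c\right) = - \frac{429}{7} + 2 c$)
$f{\left(-10 \right)} 65 + 83 = \left(- \frac{429}{7} + 2 \left(-10\right)\right) 65 + 83 = \left(- \frac{429}{7} - 20\right) 65 + 83 = \left(- \frac{569}{7}\right) 65 + 83 = - \frac{36985}{7} + 83 = - \frac{36404}{7}$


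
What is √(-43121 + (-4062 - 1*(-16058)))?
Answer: 5*I*√1245 ≈ 176.42*I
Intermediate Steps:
√(-43121 + (-4062 - 1*(-16058))) = √(-43121 + (-4062 + 16058)) = √(-43121 + 11996) = √(-31125) = 5*I*√1245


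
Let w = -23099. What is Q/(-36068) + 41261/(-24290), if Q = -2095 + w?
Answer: -109529936/109511465 ≈ -1.0002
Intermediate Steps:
Q = -25194 (Q = -2095 - 23099 = -25194)
Q/(-36068) + 41261/(-24290) = -25194/(-36068) + 41261/(-24290) = -25194*(-1/36068) + 41261*(-1/24290) = 12597/18034 - 41261/24290 = -109529936/109511465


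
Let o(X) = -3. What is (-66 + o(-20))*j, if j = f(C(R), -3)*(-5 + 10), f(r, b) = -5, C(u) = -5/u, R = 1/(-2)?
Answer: 1725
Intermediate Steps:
R = -½ ≈ -0.50000
j = -25 (j = -5*(-5 + 10) = -5*5 = -25)
(-66 + o(-20))*j = (-66 - 3)*(-25) = -69*(-25) = 1725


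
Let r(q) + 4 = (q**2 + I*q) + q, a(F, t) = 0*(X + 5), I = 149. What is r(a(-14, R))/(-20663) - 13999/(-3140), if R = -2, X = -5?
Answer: 289273897/64881820 ≈ 4.4585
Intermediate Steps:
a(F, t) = 0 (a(F, t) = 0*(-5 + 5) = 0*0 = 0)
r(q) = -4 + q**2 + 150*q (r(q) = -4 + ((q**2 + 149*q) + q) = -4 + (q**2 + 150*q) = -4 + q**2 + 150*q)
r(a(-14, R))/(-20663) - 13999/(-3140) = (-4 + 0**2 + 150*0)/(-20663) - 13999/(-3140) = (-4 + 0 + 0)*(-1/20663) - 13999*(-1/3140) = -4*(-1/20663) + 13999/3140 = 4/20663 + 13999/3140 = 289273897/64881820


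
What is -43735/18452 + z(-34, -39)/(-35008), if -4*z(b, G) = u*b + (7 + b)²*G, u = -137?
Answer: -1640739729/645967616 ≈ -2.5400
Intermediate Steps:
z(b, G) = 137*b/4 - G*(7 + b)²/4 (z(b, G) = -(-137*b + (7 + b)²*G)/4 = -(-137*b + G*(7 + b)²)/4 = 137*b/4 - G*(7 + b)²/4)
-43735/18452 + z(-34, -39)/(-35008) = -43735/18452 + ((137/4)*(-34) - ¼*(-39)*(7 - 34)²)/(-35008) = -43735*1/18452 + (-2329/2 - ¼*(-39)*(-27)²)*(-1/35008) = -43735/18452 + (-2329/2 - ¼*(-39)*729)*(-1/35008) = -43735/18452 + (-2329/2 + 28431/4)*(-1/35008) = -43735/18452 + (23773/4)*(-1/35008) = -43735/18452 - 23773/140032 = -1640739729/645967616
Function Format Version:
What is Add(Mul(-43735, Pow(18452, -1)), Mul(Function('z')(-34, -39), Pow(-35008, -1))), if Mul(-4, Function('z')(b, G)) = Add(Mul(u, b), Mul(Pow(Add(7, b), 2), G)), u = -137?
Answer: Rational(-1640739729, 645967616) ≈ -2.5400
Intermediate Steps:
Function('z')(b, G) = Add(Mul(Rational(137, 4), b), Mul(Rational(-1, 4), G, Pow(Add(7, b), 2))) (Function('z')(b, G) = Mul(Rational(-1, 4), Add(Mul(-137, b), Mul(Pow(Add(7, b), 2), G))) = Mul(Rational(-1, 4), Add(Mul(-137, b), Mul(G, Pow(Add(7, b), 2)))) = Add(Mul(Rational(137, 4), b), Mul(Rational(-1, 4), G, Pow(Add(7, b), 2))))
Add(Mul(-43735, Pow(18452, -1)), Mul(Function('z')(-34, -39), Pow(-35008, -1))) = Add(Mul(-43735, Pow(18452, -1)), Mul(Add(Mul(Rational(137, 4), -34), Mul(Rational(-1, 4), -39, Pow(Add(7, -34), 2))), Pow(-35008, -1))) = Add(Mul(-43735, Rational(1, 18452)), Mul(Add(Rational(-2329, 2), Mul(Rational(-1, 4), -39, Pow(-27, 2))), Rational(-1, 35008))) = Add(Rational(-43735, 18452), Mul(Add(Rational(-2329, 2), Mul(Rational(-1, 4), -39, 729)), Rational(-1, 35008))) = Add(Rational(-43735, 18452), Mul(Add(Rational(-2329, 2), Rational(28431, 4)), Rational(-1, 35008))) = Add(Rational(-43735, 18452), Mul(Rational(23773, 4), Rational(-1, 35008))) = Add(Rational(-43735, 18452), Rational(-23773, 140032)) = Rational(-1640739729, 645967616)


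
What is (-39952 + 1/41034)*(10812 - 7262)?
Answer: -2909917901425/20517 ≈ -1.4183e+8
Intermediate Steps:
(-39952 + 1/41034)*(10812 - 7262) = (-39952 + 1/41034)*3550 = -1639390367/41034*3550 = -2909917901425/20517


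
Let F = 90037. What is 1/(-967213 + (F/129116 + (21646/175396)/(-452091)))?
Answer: -196889368388388/190433819369405390771 ≈ -1.0339e-6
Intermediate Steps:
1/(-967213 + (F/129116 + (21646/175396)/(-452091))) = 1/(-967213 + (90037/129116 + (21646/175396)/(-452091))) = 1/(-967213 + (90037*(1/129116) + (21646*(1/175396))*(-1/452091))) = 1/(-967213 + (90037/129116 + (10823/87698)*(-1/452091))) = 1/(-967213 + (90037/129116 - 10823/39647476518)) = 1/(-967213 + 137297632531873/196889368388388) = 1/(-190433819369405390771/196889368388388) = -196889368388388/190433819369405390771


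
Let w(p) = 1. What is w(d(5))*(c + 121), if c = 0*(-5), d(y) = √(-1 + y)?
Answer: 121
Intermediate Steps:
c = 0
w(d(5))*(c + 121) = 1*(0 + 121) = 1*121 = 121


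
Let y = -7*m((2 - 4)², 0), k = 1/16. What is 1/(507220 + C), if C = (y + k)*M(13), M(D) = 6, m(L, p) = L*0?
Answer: 8/4057763 ≈ 1.9715e-6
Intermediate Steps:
m(L, p) = 0
k = 1/16 ≈ 0.062500
y = 0 (y = -7*0 = 0)
C = 3/8 (C = (0 + 1/16)*6 = (1/16)*6 = 3/8 ≈ 0.37500)
1/(507220 + C) = 1/(507220 + 3/8) = 1/(4057763/8) = 8/4057763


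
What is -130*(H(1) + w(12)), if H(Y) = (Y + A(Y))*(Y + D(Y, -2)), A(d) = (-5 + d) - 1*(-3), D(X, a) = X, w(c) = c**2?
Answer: -18720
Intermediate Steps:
A(d) = -2 + d (A(d) = (-5 + d) + 3 = -2 + d)
H(Y) = 2*Y*(-2 + 2*Y) (H(Y) = (Y + (-2 + Y))*(Y + Y) = (-2 + 2*Y)*(2*Y) = 2*Y*(-2 + 2*Y))
-130*(H(1) + w(12)) = -130*(4*1*(-1 + 1) + 12**2) = -130*(4*1*0 + 144) = -130*(0 + 144) = -130*144 = -18720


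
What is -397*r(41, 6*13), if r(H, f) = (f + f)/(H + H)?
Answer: -30966/41 ≈ -755.27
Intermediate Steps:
r(H, f) = f/H (r(H, f) = (2*f)/((2*H)) = (2*f)*(1/(2*H)) = f/H)
-397*r(41, 6*13) = -397*6*13/41 = -30966/41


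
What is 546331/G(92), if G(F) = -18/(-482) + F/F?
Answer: 131665771/250 ≈ 5.2666e+5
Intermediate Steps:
G(F) = 250/241 (G(F) = -18*(-1/482) + 1 = 9/241 + 1 = 250/241)
546331/G(92) = 546331/(250/241) = 546331*(241/250) = 131665771/250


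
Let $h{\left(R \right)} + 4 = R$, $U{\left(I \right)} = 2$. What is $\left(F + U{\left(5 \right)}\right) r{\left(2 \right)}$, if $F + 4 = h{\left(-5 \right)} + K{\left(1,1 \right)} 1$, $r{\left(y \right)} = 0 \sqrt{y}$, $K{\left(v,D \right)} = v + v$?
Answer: $0$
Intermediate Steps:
$K{\left(v,D \right)} = 2 v$
$r{\left(y \right)} = 0$
$h{\left(R \right)} = -4 + R$
$F = -11$ ($F = -4 + \left(\left(-4 - 5\right) + 2 \cdot 1 \cdot 1\right) = -4 + \left(-9 + 2 \cdot 1\right) = -4 + \left(-9 + 2\right) = -4 - 7 = -11$)
$\left(F + U{\left(5 \right)}\right) r{\left(2 \right)} = \left(-11 + 2\right) 0 = \left(-9\right) 0 = 0$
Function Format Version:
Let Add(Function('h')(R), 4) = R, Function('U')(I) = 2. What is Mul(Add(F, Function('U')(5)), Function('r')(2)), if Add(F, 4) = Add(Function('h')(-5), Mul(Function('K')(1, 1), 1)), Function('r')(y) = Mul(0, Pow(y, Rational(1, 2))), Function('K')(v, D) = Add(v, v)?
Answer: 0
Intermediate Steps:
Function('K')(v, D) = Mul(2, v)
Function('r')(y) = 0
Function('h')(R) = Add(-4, R)
F = -11 (F = Add(-4, Add(Add(-4, -5), Mul(Mul(2, 1), 1))) = Add(-4, Add(-9, Mul(2, 1))) = Add(-4, Add(-9, 2)) = Add(-4, -7) = -11)
Mul(Add(F, Function('U')(5)), Function('r')(2)) = Mul(Add(-11, 2), 0) = Mul(-9, 0) = 0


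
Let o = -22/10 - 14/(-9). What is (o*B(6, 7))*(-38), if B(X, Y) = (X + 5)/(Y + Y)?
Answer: 6061/315 ≈ 19.241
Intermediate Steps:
B(X, Y) = (5 + X)/(2*Y) (B(X, Y) = (5 + X)/((2*Y)) = (5 + X)*(1/(2*Y)) = (5 + X)/(2*Y))
o = -29/45 (o = -22*⅒ - 14*(-⅑) = -11/5 + 14/9 = -29/45 ≈ -0.64444)
(o*B(6, 7))*(-38) = -29*(5 + 6)/(90*7)*(-38) = -29*11/(90*7)*(-38) = -29/45*11/14*(-38) = -319/630*(-38) = 6061/315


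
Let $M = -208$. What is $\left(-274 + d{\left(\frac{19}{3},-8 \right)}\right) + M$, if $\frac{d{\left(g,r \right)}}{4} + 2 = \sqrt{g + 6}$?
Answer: $-490 + \frac{4 \sqrt{111}}{3} \approx -475.95$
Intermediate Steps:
$d{\left(g,r \right)} = -8 + 4 \sqrt{6 + g}$ ($d{\left(g,r \right)} = -8 + 4 \sqrt{g + 6} = -8 + 4 \sqrt{6 + g}$)
$\left(-274 + d{\left(\frac{19}{3},-8 \right)}\right) + M = \left(-274 - \left(8 - 4 \sqrt{6 + \frac{19}{3}}\right)\right) - 208 = \left(-274 - \left(8 - 4 \sqrt{\frac{37}{3}}\right)\right) - 208 = \left(-274 - \left(8 - 4 \frac{\sqrt{111}}{3}\right)\right) - 208 = \left(-274 - \left(8 - \frac{4 \sqrt{111}}{3}\right)\right) - 208 = \left(-282 + \frac{4 \sqrt{111}}{3}\right) - 208 = -490 + \frac{4 \sqrt{111}}{3}$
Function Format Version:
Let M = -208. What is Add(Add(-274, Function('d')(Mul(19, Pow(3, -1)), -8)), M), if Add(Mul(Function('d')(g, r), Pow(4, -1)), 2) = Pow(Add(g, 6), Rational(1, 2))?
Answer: Add(-490, Mul(Rational(4, 3), Pow(111, Rational(1, 2)))) ≈ -475.95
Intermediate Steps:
Function('d')(g, r) = Add(-8, Mul(4, Pow(Add(6, g), Rational(1, 2)))) (Function('d')(g, r) = Add(-8, Mul(4, Pow(Add(g, 6), Rational(1, 2)))) = Add(-8, Mul(4, Pow(Add(6, g), Rational(1, 2)))))
Add(Add(-274, Function('d')(Mul(19, Pow(3, -1)), -8)), M) = Add(Add(-274, Add(-8, Mul(4, Pow(Add(6, Mul(19, Pow(3, -1))), Rational(1, 2))))), -208) = Add(Add(-274, Add(-8, Mul(4, Pow(Add(6, Mul(19, Rational(1, 3))), Rational(1, 2))))), -208) = Add(Add(-274, Add(-8, Mul(4, Pow(Add(6, Rational(19, 3)), Rational(1, 2))))), -208) = Add(Add(-274, Add(-8, Mul(4, Pow(Rational(37, 3), Rational(1, 2))))), -208) = Add(Add(-274, Add(-8, Mul(4, Mul(Rational(1, 3), Pow(111, Rational(1, 2)))))), -208) = Add(Add(-274, Add(-8, Mul(Rational(4, 3), Pow(111, Rational(1, 2))))), -208) = Add(Add(-282, Mul(Rational(4, 3), Pow(111, Rational(1, 2)))), -208) = Add(-490, Mul(Rational(4, 3), Pow(111, Rational(1, 2))))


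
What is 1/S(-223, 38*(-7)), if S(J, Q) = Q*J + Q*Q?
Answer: 1/130074 ≈ 7.6879e-6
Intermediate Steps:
S(J, Q) = Q² + J*Q (S(J, Q) = J*Q + Q² = Q² + J*Q)
1/S(-223, 38*(-7)) = 1/((38*(-7))*(-223 + 38*(-7))) = 1/(-266*(-223 - 266)) = 1/(-266*(-489)) = 1/130074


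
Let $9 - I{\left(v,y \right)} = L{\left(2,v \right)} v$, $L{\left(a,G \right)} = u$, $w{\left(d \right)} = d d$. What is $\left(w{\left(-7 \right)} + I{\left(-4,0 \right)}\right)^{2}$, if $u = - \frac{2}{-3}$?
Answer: $\frac{33124}{9} \approx 3680.4$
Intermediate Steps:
$u = \frac{2}{3}$ ($u = \left(-2\right) \left(- \frac{1}{3}\right) = \frac{2}{3} \approx 0.66667$)
$w{\left(d \right)} = d^{2}$
$L{\left(a,G \right)} = \frac{2}{3}$
$I{\left(v,y \right)} = 9 - \frac{2 v}{3}$
$\left(w{\left(-7 \right)} + I{\left(-4,0 \right)}\right)^{2} = \left(\left(-7\right)^{2} + \left(9 - - \frac{8}{3}\right)\right)^{2} = \left(49 + \left(9 + \frac{8}{3}\right)\right)^{2} = \left(49 + \frac{35}{3}\right)^{2} = \left(\frac{182}{3}\right)^{2} = \frac{33124}{9}$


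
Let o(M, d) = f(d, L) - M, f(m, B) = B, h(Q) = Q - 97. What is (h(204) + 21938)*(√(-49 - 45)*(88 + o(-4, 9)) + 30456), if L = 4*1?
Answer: 671402520 + 2116320*I*√94 ≈ 6.714e+8 + 2.0518e+7*I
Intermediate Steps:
h(Q) = -97 + Q
L = 4
o(M, d) = 4 - M
(h(204) + 21938)*(√(-49 - 45)*(88 + o(-4, 9)) + 30456) = ((-97 + 204) + 21938)*(√(-49 - 45)*(88 + (4 - 1*(-4))) + 30456) = (107 + 21938)*(√(-94)*(88 + (4 + 4)) + 30456) = 22045*((I*√94)*(88 + 8) + 30456) = 22045*((I*√94)*96 + 30456) = 22045*(96*I*√94 + 30456) = 22045*(30456 + 96*I*√94) = 671402520 + 2116320*I*√94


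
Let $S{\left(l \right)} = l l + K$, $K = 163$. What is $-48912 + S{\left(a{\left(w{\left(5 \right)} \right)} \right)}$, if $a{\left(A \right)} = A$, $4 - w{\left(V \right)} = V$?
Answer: $-48748$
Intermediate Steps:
$w{\left(V \right)} = 4 - V$
$S{\left(l \right)} = 163 + l^{2}$ ($S{\left(l \right)} = l l + 163 = l^{2} + 163 = 163 + l^{2}$)
$-48912 + S{\left(a{\left(w{\left(5 \right)} \right)} \right)} = -48912 + \left(163 + \left(4 - 5\right)^{2}\right) = -48912 + \left(163 + \left(-1\right)^{2}\right) = -48912 + \left(163 + 1\right) = -48912 + 164 = -48748$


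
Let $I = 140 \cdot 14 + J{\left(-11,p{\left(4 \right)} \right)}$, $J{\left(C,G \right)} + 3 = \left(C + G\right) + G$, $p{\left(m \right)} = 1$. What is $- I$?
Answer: $-1948$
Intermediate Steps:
$J{\left(C,G \right)} = -3 + C + 2 G$ ($J{\left(C,G \right)} = -3 + \left(\left(C + G\right) + G\right) = -3 + \left(C + 2 G\right) = -3 + C + 2 G$)
$I = 1948$ ($I = 140 \cdot 14 - 12 = 1960 - 12 = 1948$)
$- I = \left(-1\right) 1948 = -1948$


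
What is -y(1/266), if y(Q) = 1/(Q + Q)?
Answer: -133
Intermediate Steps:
y(Q) = 1/(2*Q)
-y(1/266) = -1/(2*(1/266)) = -1/(2*1/266) = -266/2 = -1*133 = -133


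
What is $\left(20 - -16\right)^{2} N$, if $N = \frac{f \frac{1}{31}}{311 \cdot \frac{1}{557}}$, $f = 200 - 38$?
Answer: $\frac{116943264}{9641} \approx 12130.0$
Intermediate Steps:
$f = 162$
$N = \frac{90234}{9641}$ ($N = \frac{162 \cdot \frac{1}{31}}{311 \cdot \frac{1}{557}} = \frac{162}{31 \cdot \frac{311}{557}} = \frac{162}{31} \cdot \frac{557}{311} = \frac{90234}{9641} \approx 9.3594$)
$\left(20 - -16\right)^{2} N = \left(20 - -16\right)^{2} \cdot \frac{90234}{9641} = \left(20 + 16\right)^{2} \cdot \frac{90234}{9641} = 36^{2} \cdot \frac{90234}{9641} = 1296 \cdot \frac{90234}{9641} = \frac{116943264}{9641}$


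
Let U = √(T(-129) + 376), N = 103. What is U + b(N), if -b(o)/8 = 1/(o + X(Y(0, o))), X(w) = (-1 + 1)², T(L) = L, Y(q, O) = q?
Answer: -8/103 + √247 ≈ 15.639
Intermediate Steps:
X(w) = 0 (X(w) = 0² = 0)
b(o) = -8/o (b(o) = -8/(o + 0) = -8/o)
U = √247 (U = √(-129 + 376) = √247 ≈ 15.716)
U + b(N) = √247 - 8/103 = -8/103 + √247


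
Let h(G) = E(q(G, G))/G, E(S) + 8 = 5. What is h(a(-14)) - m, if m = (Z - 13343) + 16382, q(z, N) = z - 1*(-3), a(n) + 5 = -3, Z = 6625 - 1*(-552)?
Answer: -81725/8 ≈ -10216.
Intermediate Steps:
Z = 7177 (Z = 6625 + 552 = 7177)
a(n) = -8 (a(n) = -5 - 3 = -8)
q(z, N) = 3 + z (q(z, N) = z + 3 = 3 + z)
E(S) = -3 (E(S) = -8 + 5 = -3)
m = 10216 (m = (7177 - 13343) + 16382 = -6166 + 16382 = 10216)
h(G) = -3/G
h(a(-14)) - m = -3/(-8) - 1*10216 = -3*(-⅛) - 10216 = 3/8 - 10216 = -81725/8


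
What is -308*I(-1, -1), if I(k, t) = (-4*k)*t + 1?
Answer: 924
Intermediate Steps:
I(k, t) = 1 - 4*k*t (I(k, t) = -4*k*t + 1 = 1 - 4*k*t)
-308*I(-1, -1) = -308*(1 - 4*(-1)*(-1)) = -308*(1 - 4) = -308*(-3) = 924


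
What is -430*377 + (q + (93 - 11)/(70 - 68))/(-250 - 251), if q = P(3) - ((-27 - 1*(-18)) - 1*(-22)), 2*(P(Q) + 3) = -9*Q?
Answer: -162434243/1002 ≈ -1.6211e+5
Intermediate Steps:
P(Q) = -3 - 9*Q/2 (P(Q) = -3 + (-9*Q)/2 = -3 - 9*Q/2)
q = -59/2 (q = (-3 - 9/2*3) - ((-27 - 1*(-18)) - 1*(-22)) = (-3 - 27/2) - ((-27 + 18) + 22) = -33/2 - (-9 + 22) = -33/2 - 1*13 = -33/2 - 13 = -59/2 ≈ -29.500)
-430*377 + (q + (93 - 11)/(70 - 68))/(-250 - 251) = -430*377 + (-59/2 + (93 - 11)/(70 - 68))/(-250 - 251) = -162110 + (-59/2 + 82/2)/(-501) = -162110 + (-59/2 + 82*(½))*(-1/501) = -162110 + (-59/2 + 41)*(-1/501) = -162110 + (23/2)*(-1/501) = -162110 - 23/1002 = -162434243/1002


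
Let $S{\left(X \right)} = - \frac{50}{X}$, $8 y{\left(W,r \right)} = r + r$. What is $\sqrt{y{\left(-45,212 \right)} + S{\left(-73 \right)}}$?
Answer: $\frac{\sqrt{286087}}{73} \approx 7.327$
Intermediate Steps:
$y{\left(W,r \right)} = \frac{r}{4}$ ($y{\left(W,r \right)} = \frac{r + r}{8} = \frac{2 r}{8} = \frac{r}{4}$)
$\sqrt{y{\left(-45,212 \right)} + S{\left(-73 \right)}} = \sqrt{\frac{1}{4} \cdot 212 - \frac{50}{-73}} = \sqrt{53 - - \frac{50}{73}} = \sqrt{53 + \frac{50}{73}} = \sqrt{\frac{3919}{73}} = \frac{\sqrt{286087}}{73}$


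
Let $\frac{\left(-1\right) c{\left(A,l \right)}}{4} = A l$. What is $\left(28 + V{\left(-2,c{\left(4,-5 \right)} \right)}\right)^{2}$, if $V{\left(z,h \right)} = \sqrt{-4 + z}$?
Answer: $\left(28 + i \sqrt{6}\right)^{2} \approx 778.0 + 137.17 i$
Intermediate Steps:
$c{\left(A,l \right)} = - 4 A l$
$\left(28 + V{\left(-2,c{\left(4,-5 \right)} \right)}\right)^{2} = \left(28 + \sqrt{-4 - 2}\right)^{2} = \left(28 + \sqrt{-6}\right)^{2} = \left(28 + i \sqrt{6}\right)^{2}$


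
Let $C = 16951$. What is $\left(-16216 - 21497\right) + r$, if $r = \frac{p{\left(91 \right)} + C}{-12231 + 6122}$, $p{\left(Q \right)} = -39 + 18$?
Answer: $- \frac{230405647}{6109} \approx -37716.0$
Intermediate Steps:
$p{\left(Q \right)} = -21$
$r = - \frac{16930}{6109}$ ($r = \frac{-21 + 16951}{-12231 + 6122} = \frac{16930}{-6109} = 16930 \left(- \frac{1}{6109}\right) = - \frac{16930}{6109} \approx -2.7713$)
$\left(-16216 - 21497\right) + r = \left(-16216 - 21497\right) - \frac{16930}{6109} = -37713 - \frac{16930}{6109} = - \frac{230405647}{6109}$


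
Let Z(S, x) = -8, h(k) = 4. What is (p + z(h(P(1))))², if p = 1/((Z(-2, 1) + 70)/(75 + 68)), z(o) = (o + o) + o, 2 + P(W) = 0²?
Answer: 786769/3844 ≈ 204.67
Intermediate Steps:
P(W) = -2 (P(W) = -2 + 0² = -2 + 0 = -2)
z(o) = 3*o (z(o) = 2*o + o = 3*o)
p = 143/62 (p = 1/((-8 + 70)/(75 + 68)) = 1/(62/143) = 143/62 ≈ 2.3064)
(p + z(h(P(1))))² = (143/62 + 3*4)² = (143/62 + 12)² = (887/62)² = 786769/3844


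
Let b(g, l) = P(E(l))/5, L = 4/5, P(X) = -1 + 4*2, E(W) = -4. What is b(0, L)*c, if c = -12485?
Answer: -17479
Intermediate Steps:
P(X) = 7 (P(X) = -1 + 8 = 7)
L = ⅘ (L = 4*(⅕) = ⅘ ≈ 0.80000)
b(g, l) = 7/5
b(0, L)*c = (7/5)*(-12485) = -17479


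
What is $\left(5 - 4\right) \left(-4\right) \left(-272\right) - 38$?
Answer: $1050$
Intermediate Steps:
$\left(5 - 4\right) \left(-4\right) \left(-272\right) - 38 = 1 \left(-4\right) \left(-272\right) - 38 = \left(-4\right) \left(-272\right) - 38 = 1088 - 38 = 1050$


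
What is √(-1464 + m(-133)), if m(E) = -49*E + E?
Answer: 2*√1230 ≈ 70.143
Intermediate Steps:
m(E) = -48*E
√(-1464 + m(-133)) = √(-1464 - 48*(-133)) = √(-1464 + 6384) = √4920 = 2*√1230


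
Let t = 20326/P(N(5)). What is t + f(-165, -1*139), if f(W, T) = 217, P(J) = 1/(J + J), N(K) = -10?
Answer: -406303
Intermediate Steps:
P(J) = 1/(2*J)
t = -406520 (t = 20326/(((½)/(-10))) = 20326/(((½)*(-⅒))) = 20326/(-1/20) = 20326*(-20) = -406520)
t + f(-165, -1*139) = -406520 + 217 = -406303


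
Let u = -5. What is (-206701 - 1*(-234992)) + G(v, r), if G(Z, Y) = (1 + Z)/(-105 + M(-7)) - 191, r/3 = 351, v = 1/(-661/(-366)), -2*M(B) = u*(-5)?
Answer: 4364911446/155335 ≈ 28100.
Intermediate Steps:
M(B) = -25/2 (M(B) = -(-5)*(-5)/2 = -½*25 = -25/2)
v = 366/661 (v = 1/(-661*(-1/366)) = 1/(661/366) = 366/661 ≈ 0.55371)
r = 1053 (r = 3*351 = 1053)
G(Z, Y) = -44887/235 - 2*Z/235 (G(Z, Y) = (1 + Z)/(-105 - 25/2) - 191 = (1 + Z)/(-235/2) - 191 = (1 + Z)*(-2/235) - 191 = (-2/235 - 2*Z/235) - 191 = -44887/235 - 2*Z/235)
(-206701 - 1*(-234992)) + G(v, r) = (-206701 - 1*(-234992)) + (-44887/235 - 2/235*366/661) = (-206701 + 234992) + (-44887/235 - 732/155335) = 28291 - 29671039/155335 = 4364911446/155335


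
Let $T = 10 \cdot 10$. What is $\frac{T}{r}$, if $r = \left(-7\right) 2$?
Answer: $- \frac{50}{7} \approx -7.1429$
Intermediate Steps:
$T = 100$
$r = -14$
$\frac{T}{r} = \frac{100}{-14} = 100 \left(- \frac{1}{14}\right) = - \frac{50}{7}$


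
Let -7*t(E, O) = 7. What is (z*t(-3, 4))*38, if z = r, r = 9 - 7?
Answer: -76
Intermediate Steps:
t(E, O) = -1 (t(E, O) = -⅐*7 = -1)
r = 2
z = 2
(z*t(-3, 4))*38 = (2*(-1))*38 = -2*38 = -76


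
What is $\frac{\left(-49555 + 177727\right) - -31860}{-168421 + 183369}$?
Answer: $\frac{40008}{3737} \approx 10.706$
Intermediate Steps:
$\frac{\left(-49555 + 177727\right) - -31860}{-168421 + 183369} = \frac{128172 + 31860}{14948} = 160032 \cdot \frac{1}{14948} = \frac{40008}{3737}$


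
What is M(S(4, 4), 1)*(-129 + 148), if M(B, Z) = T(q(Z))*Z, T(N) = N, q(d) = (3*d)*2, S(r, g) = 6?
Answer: 114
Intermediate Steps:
q(d) = 6*d
M(B, Z) = 6*Z² (M(B, Z) = (6*Z)*Z = 6*Z²)
M(S(4, 4), 1)*(-129 + 148) = (6*1²)*(-129 + 148) = (6*1)*19 = 6*19 = 114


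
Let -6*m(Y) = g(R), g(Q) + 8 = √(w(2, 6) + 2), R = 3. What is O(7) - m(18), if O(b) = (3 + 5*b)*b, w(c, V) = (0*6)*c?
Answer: 794/3 + √2/6 ≈ 264.90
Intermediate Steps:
w(c, V) = 0 (w(c, V) = 0*c = 0)
O(b) = b*(3 + 5*b)
g(Q) = -8 + √2 (g(Q) = -8 + √(0 + 2) = -8 + √2)
m(Y) = 4/3 - √2/6 (m(Y) = -(-8 + √2)/6 = 4/3 - √2/6)
O(7) - m(18) = 7*(3 + 5*7) - (4/3 - √2/6) = 7*(3 + 35) + (-4/3 + √2/6) = 7*38 + (-4/3 + √2/6) = 266 + (-4/3 + √2/6) = 794/3 + √2/6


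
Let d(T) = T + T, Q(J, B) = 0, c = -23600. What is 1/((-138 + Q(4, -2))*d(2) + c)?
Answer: -1/24152 ≈ -4.1404e-5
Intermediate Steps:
d(T) = 2*T
1/((-138 + Q(4, -2))*d(2) + c) = 1/((-138 + 0)*(2*2) - 23600) = 1/(-138*4 - 23600) = 1/(-552 - 23600) = 1/(-24152) = -1/24152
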